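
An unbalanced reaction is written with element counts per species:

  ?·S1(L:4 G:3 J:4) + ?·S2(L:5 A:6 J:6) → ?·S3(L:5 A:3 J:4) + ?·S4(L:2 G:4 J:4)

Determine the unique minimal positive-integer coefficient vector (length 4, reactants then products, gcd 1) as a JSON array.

L: 4·4+2·5 = 26 | 4·5+3·2 = 26
A: 4·0+2·6 = 12 | 4·3+3·0 = 12
G: 4·3+2·0 = 12 | 4·0+3·4 = 12
J: 4·4+2·6 = 28 | 4·4+3·4 = 28
gcd(4,2,4,3) = 1

Coefficients: [4, 2, 4, 3]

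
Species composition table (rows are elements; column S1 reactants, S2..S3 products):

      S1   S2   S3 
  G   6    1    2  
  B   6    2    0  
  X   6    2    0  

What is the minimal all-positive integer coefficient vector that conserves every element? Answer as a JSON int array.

G: 2·6 = 12 | 6·1+3·2 = 12
B: 2·6 = 12 | 6·2+3·0 = 12
X: 2·6 = 12 | 6·2+3·0 = 12
gcd(2,6,3) = 1

Coefficients: [2, 6, 3]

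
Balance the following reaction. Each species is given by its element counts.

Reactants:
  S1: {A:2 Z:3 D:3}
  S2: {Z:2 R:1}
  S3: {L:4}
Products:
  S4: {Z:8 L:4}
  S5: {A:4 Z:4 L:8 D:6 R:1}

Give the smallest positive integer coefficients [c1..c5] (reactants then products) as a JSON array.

Coefficients: [4, 2, 5, 1, 2]

A: 4·2+2·0+5·0 = 8 | 1·0+2·4 = 8
Z: 4·3+2·2+5·0 = 16 | 1·8+2·4 = 16
L: 4·0+2·0+5·4 = 20 | 1·4+2·8 = 20
D: 4·3+2·0+5·0 = 12 | 1·0+2·6 = 12
R: 4·0+2·1+5·0 = 2 | 1·0+2·1 = 2
gcd(4,2,5,1,2) = 1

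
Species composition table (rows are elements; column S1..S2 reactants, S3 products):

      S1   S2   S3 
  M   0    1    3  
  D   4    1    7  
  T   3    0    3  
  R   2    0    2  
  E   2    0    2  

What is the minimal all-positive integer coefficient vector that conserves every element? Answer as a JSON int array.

M: 1·0+3·1 = 3 | 1·3 = 3
D: 1·4+3·1 = 7 | 1·7 = 7
T: 1·3+3·0 = 3 | 1·3 = 3
R: 1·2+3·0 = 2 | 1·2 = 2
E: 1·2+3·0 = 2 | 1·2 = 2
gcd(1,3,1) = 1

Coefficients: [1, 3, 1]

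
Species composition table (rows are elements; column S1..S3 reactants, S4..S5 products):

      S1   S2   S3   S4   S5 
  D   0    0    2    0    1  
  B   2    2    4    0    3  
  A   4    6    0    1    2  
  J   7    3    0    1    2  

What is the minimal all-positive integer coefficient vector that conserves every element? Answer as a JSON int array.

Coefficients: [1, 1, 2, 2, 4]

D: 1·0+1·0+2·2 = 4 | 2·0+4·1 = 4
B: 1·2+1·2+2·4 = 12 | 2·0+4·3 = 12
A: 1·4+1·6+2·0 = 10 | 2·1+4·2 = 10
J: 1·7+1·3+2·0 = 10 | 2·1+4·2 = 10
gcd(1,1,2,2,4) = 1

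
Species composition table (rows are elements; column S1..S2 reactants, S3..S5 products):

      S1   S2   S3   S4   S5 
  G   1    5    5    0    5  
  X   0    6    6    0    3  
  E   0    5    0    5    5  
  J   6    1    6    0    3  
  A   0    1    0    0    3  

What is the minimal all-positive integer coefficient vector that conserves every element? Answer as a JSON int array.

G: 5·1+6·5 = 35 | 5·5+4·0+2·5 = 35
X: 5·0+6·6 = 36 | 5·6+4·0+2·3 = 36
E: 5·0+6·5 = 30 | 5·0+4·5+2·5 = 30
J: 5·6+6·1 = 36 | 5·6+4·0+2·3 = 36
A: 5·0+6·1 = 6 | 5·0+4·0+2·3 = 6
gcd(5,6,5,4,2) = 1

Coefficients: [5, 6, 5, 4, 2]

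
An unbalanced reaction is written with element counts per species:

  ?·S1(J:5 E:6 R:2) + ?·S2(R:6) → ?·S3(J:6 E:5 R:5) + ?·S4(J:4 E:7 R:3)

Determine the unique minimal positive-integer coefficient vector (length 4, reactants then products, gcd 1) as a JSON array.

J: 6·5+2·0 = 30 | 3·6+3·4 = 30
E: 6·6+2·0 = 36 | 3·5+3·7 = 36
R: 6·2+2·6 = 24 | 3·5+3·3 = 24
gcd(6,2,3,3) = 1

Coefficients: [6, 2, 3, 3]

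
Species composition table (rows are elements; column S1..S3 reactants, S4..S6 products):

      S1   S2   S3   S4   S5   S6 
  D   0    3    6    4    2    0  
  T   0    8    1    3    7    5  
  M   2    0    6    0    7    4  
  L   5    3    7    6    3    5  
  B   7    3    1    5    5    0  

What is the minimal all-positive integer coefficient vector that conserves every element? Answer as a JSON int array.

D: 3·0+4·3+2·6 = 24 | 5·4+2·2+1·0 = 24
T: 3·0+4·8+2·1 = 34 | 5·3+2·7+1·5 = 34
M: 3·2+4·0+2·6 = 18 | 5·0+2·7+1·4 = 18
L: 3·5+4·3+2·7 = 41 | 5·6+2·3+1·5 = 41
B: 3·7+4·3+2·1 = 35 | 5·5+2·5+1·0 = 35
gcd(3,4,2,5,2,1) = 1

Coefficients: [3, 4, 2, 5, 2, 1]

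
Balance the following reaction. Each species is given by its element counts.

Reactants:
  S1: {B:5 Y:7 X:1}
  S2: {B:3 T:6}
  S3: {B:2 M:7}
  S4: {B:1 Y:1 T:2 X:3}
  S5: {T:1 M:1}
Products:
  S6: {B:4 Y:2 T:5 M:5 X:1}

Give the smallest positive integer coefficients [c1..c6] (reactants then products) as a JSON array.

B: 1·5+2·3+2·2+1·1+6·0 = 16 | 4·4 = 16
Y: 1·7+2·0+2·0+1·1+6·0 = 8 | 4·2 = 8
T: 1·0+2·6+2·0+1·2+6·1 = 20 | 4·5 = 20
M: 1·0+2·0+2·7+1·0+6·1 = 20 | 4·5 = 20
X: 1·1+2·0+2·0+1·3+6·0 = 4 | 4·1 = 4
gcd(1,2,2,1,6,4) = 1

Coefficients: [1, 2, 2, 1, 6, 4]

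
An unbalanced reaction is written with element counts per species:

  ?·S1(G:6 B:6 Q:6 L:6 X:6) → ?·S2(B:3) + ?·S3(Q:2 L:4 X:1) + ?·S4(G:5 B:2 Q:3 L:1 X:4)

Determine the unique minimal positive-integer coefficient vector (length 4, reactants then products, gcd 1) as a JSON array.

G: 5·6 = 30 | 6·0+6·0+6·5 = 30
B: 5·6 = 30 | 6·3+6·0+6·2 = 30
Q: 5·6 = 30 | 6·0+6·2+6·3 = 30
L: 5·6 = 30 | 6·0+6·4+6·1 = 30
X: 5·6 = 30 | 6·0+6·1+6·4 = 30
gcd(5,6,6,6) = 1

Coefficients: [5, 6, 6, 6]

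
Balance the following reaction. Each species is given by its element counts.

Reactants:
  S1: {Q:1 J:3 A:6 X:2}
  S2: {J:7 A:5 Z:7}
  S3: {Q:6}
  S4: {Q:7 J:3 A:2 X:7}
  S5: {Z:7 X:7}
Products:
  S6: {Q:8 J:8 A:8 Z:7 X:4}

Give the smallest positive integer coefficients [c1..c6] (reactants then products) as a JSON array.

Q: 3·1+4·0+5·6+1·7+1·0 = 40 | 5·8 = 40
J: 3·3+4·7+5·0+1·3+1·0 = 40 | 5·8 = 40
A: 3·6+4·5+5·0+1·2+1·0 = 40 | 5·8 = 40
Z: 3·0+4·7+5·0+1·0+1·7 = 35 | 5·7 = 35
X: 3·2+4·0+5·0+1·7+1·7 = 20 | 5·4 = 20
gcd(3,4,5,1,1,5) = 1

Coefficients: [3, 4, 5, 1, 1, 5]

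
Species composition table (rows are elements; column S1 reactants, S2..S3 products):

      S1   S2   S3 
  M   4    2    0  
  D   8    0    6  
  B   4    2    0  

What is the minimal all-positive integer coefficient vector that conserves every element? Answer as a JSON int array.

Coefficients: [3, 6, 4]

M: 3·4 = 12 | 6·2+4·0 = 12
D: 3·8 = 24 | 6·0+4·6 = 24
B: 3·4 = 12 | 6·2+4·0 = 12
gcd(3,6,4) = 1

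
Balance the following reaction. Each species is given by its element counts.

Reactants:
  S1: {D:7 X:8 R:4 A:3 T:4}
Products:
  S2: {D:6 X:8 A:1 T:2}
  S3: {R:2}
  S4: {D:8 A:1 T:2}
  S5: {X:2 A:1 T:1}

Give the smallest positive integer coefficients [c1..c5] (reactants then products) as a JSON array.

Coefficients: [2, 1, 4, 1, 4]

D: 2·7 = 14 | 1·6+4·0+1·8+4·0 = 14
X: 2·8 = 16 | 1·8+4·0+1·0+4·2 = 16
R: 2·4 = 8 | 1·0+4·2+1·0+4·0 = 8
A: 2·3 = 6 | 1·1+4·0+1·1+4·1 = 6
T: 2·4 = 8 | 1·2+4·0+1·2+4·1 = 8
gcd(2,1,4,1,4) = 1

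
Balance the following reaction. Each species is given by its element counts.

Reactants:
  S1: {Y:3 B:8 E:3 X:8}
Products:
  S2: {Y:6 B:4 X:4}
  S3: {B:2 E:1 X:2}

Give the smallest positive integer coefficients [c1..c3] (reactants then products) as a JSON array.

Coefficients: [2, 1, 6]

Y: 2·3 = 6 | 1·6+6·0 = 6
B: 2·8 = 16 | 1·4+6·2 = 16
E: 2·3 = 6 | 1·0+6·1 = 6
X: 2·8 = 16 | 1·4+6·2 = 16
gcd(2,1,6) = 1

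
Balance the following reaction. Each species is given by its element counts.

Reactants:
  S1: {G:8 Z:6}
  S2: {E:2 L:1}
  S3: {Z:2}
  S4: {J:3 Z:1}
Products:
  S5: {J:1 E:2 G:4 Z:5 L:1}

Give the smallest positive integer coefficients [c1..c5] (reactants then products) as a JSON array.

J: 3·0+6·0+5·0+2·3 = 6 | 6·1 = 6
E: 3·0+6·2+5·0+2·0 = 12 | 6·2 = 12
G: 3·8+6·0+5·0+2·0 = 24 | 6·4 = 24
Z: 3·6+6·0+5·2+2·1 = 30 | 6·5 = 30
L: 3·0+6·1+5·0+2·0 = 6 | 6·1 = 6
gcd(3,6,5,2,6) = 1

Coefficients: [3, 6, 5, 2, 6]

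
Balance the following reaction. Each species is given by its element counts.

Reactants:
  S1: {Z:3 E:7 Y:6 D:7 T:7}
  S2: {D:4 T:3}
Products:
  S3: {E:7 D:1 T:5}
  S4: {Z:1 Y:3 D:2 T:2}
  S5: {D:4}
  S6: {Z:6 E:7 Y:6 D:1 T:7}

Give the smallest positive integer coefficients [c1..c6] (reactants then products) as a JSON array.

Coefficients: [4, 2, 3, 6, 5, 1]

Z: 4·3+2·0 = 12 | 3·0+6·1+5·0+1·6 = 12
E: 4·7+2·0 = 28 | 3·7+6·0+5·0+1·7 = 28
Y: 4·6+2·0 = 24 | 3·0+6·3+5·0+1·6 = 24
D: 4·7+2·4 = 36 | 3·1+6·2+5·4+1·1 = 36
T: 4·7+2·3 = 34 | 3·5+6·2+5·0+1·7 = 34
gcd(4,2,3,6,5,1) = 1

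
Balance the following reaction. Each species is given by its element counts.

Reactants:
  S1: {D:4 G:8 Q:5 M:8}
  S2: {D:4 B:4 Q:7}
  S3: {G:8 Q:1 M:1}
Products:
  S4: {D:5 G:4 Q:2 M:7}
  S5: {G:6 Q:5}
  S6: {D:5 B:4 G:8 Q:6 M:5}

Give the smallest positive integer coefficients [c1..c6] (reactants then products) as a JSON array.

Coefficients: [5, 5, 6, 3, 6, 5]

D: 5·4+5·4+6·0 = 40 | 3·5+6·0+5·5 = 40
B: 5·0+5·4+6·0 = 20 | 3·0+6·0+5·4 = 20
G: 5·8+5·0+6·8 = 88 | 3·4+6·6+5·8 = 88
Q: 5·5+5·7+6·1 = 66 | 3·2+6·5+5·6 = 66
M: 5·8+5·0+6·1 = 46 | 3·7+6·0+5·5 = 46
gcd(5,5,6,3,6,5) = 1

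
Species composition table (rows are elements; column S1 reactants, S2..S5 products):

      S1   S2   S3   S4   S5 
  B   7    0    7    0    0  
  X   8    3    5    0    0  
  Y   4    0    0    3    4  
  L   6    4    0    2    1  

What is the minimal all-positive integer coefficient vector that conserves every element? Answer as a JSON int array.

B: 5·7 = 35 | 5·0+5·7+4·0+2·0 = 35
X: 5·8 = 40 | 5·3+5·5+4·0+2·0 = 40
Y: 5·4 = 20 | 5·0+5·0+4·3+2·4 = 20
L: 5·6 = 30 | 5·4+5·0+4·2+2·1 = 30
gcd(5,5,5,4,2) = 1

Coefficients: [5, 5, 5, 4, 2]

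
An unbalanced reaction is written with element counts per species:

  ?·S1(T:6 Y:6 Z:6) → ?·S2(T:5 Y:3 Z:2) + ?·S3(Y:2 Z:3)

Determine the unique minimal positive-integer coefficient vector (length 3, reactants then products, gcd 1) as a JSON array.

T: 5·6 = 30 | 6·5+6·0 = 30
Y: 5·6 = 30 | 6·3+6·2 = 30
Z: 5·6 = 30 | 6·2+6·3 = 30
gcd(5,6,6) = 1

Coefficients: [5, 6, 6]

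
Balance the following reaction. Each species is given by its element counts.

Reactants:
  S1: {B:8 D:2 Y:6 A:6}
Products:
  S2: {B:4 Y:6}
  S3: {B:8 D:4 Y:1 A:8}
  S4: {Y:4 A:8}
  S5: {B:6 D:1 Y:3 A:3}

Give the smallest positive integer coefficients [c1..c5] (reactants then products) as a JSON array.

Coefficients: [5, 3, 2, 1, 2]

B: 5·8 = 40 | 3·4+2·8+1·0+2·6 = 40
D: 5·2 = 10 | 3·0+2·4+1·0+2·1 = 10
Y: 5·6 = 30 | 3·6+2·1+1·4+2·3 = 30
A: 5·6 = 30 | 3·0+2·8+1·8+2·3 = 30
gcd(5,3,2,1,2) = 1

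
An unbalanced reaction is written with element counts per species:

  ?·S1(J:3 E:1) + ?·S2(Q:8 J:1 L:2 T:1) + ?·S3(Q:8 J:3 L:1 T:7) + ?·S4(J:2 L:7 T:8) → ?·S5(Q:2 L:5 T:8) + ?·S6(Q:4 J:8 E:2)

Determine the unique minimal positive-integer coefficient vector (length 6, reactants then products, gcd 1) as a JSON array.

Coefficients: [6, 1, 1, 1, 2, 3]

Q: 6·0+1·8+1·8+1·0 = 16 | 2·2+3·4 = 16
J: 6·3+1·1+1·3+1·2 = 24 | 2·0+3·8 = 24
L: 6·0+1·2+1·1+1·7 = 10 | 2·5+3·0 = 10
T: 6·0+1·1+1·7+1·8 = 16 | 2·8+3·0 = 16
E: 6·1+1·0+1·0+1·0 = 6 | 2·0+3·2 = 6
gcd(6,1,1,1,2,3) = 1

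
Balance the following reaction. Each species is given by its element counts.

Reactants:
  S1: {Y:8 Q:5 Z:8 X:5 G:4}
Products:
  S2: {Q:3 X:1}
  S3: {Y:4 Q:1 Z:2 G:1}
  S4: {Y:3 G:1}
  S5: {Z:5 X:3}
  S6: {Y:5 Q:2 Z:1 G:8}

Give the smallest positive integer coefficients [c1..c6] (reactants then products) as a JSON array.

Y: 4·8 = 32 | 5·0+3·4+5·3+5·0+1·5 = 32
Q: 4·5 = 20 | 5·3+3·1+5·0+5·0+1·2 = 20
Z: 4·8 = 32 | 5·0+3·2+5·0+5·5+1·1 = 32
X: 4·5 = 20 | 5·1+3·0+5·0+5·3+1·0 = 20
G: 4·4 = 16 | 5·0+3·1+5·1+5·0+1·8 = 16
gcd(4,5,3,5,5,1) = 1

Coefficients: [4, 5, 3, 5, 5, 1]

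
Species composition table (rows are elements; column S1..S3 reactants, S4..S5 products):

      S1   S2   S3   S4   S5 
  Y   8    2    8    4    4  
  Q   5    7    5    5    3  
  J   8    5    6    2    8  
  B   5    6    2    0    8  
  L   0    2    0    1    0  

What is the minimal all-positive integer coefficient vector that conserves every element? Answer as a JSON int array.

Y: 2·8+2·2+1·8 = 28 | 4·4+3·4 = 28
Q: 2·5+2·7+1·5 = 29 | 4·5+3·3 = 29
J: 2·8+2·5+1·6 = 32 | 4·2+3·8 = 32
B: 2·5+2·6+1·2 = 24 | 4·0+3·8 = 24
L: 2·0+2·2+1·0 = 4 | 4·1+3·0 = 4
gcd(2,2,1,4,3) = 1

Coefficients: [2, 2, 1, 4, 3]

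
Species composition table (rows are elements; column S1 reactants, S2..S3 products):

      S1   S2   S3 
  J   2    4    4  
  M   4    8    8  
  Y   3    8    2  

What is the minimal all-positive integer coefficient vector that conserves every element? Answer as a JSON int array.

J: 6·2 = 12 | 2·4+1·4 = 12
M: 6·4 = 24 | 2·8+1·8 = 24
Y: 6·3 = 18 | 2·8+1·2 = 18
gcd(6,2,1) = 1

Coefficients: [6, 2, 1]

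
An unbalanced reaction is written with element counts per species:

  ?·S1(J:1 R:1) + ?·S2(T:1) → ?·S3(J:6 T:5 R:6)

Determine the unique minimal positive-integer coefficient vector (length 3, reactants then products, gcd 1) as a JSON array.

Coefficients: [6, 5, 1]

J: 6·1+5·0 = 6 | 1·6 = 6
T: 6·0+5·1 = 5 | 1·5 = 5
R: 6·1+5·0 = 6 | 1·6 = 6
gcd(6,5,1) = 1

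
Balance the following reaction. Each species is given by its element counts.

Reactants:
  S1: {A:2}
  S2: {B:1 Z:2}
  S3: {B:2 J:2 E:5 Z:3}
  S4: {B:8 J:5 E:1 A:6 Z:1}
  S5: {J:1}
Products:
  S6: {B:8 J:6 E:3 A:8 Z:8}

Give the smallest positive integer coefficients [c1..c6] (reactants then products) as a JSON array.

B: 5·0+6·1+1·2+1·8+5·0 = 16 | 2·8 = 16
J: 5·0+6·0+1·2+1·5+5·1 = 12 | 2·6 = 12
E: 5·0+6·0+1·5+1·1+5·0 = 6 | 2·3 = 6
A: 5·2+6·0+1·0+1·6+5·0 = 16 | 2·8 = 16
Z: 5·0+6·2+1·3+1·1+5·0 = 16 | 2·8 = 16
gcd(5,6,1,1,5,2) = 1

Coefficients: [5, 6, 1, 1, 5, 2]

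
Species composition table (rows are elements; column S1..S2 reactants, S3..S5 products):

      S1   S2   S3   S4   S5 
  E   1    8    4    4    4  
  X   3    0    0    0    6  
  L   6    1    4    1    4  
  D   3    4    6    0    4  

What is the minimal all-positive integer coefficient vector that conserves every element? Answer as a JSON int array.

Coefficients: [4, 5, 4, 5, 2]

E: 4·1+5·8 = 44 | 4·4+5·4+2·4 = 44
X: 4·3+5·0 = 12 | 4·0+5·0+2·6 = 12
L: 4·6+5·1 = 29 | 4·4+5·1+2·4 = 29
D: 4·3+5·4 = 32 | 4·6+5·0+2·4 = 32
gcd(4,5,4,5,2) = 1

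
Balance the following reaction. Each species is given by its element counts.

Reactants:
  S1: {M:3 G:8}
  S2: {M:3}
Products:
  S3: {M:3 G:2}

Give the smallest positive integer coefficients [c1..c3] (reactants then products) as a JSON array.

Coefficients: [1, 3, 4]

M: 1·3+3·3 = 12 | 4·3 = 12
G: 1·8+3·0 = 8 | 4·2 = 8
gcd(1,3,4) = 1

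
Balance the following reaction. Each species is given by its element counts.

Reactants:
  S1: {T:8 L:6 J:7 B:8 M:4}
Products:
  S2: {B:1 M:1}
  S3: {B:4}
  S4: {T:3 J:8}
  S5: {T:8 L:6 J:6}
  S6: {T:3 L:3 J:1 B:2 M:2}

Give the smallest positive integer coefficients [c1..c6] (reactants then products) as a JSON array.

T: 4·8 = 32 | 4·0+4·0+2·3+1·8+6·3 = 32
L: 4·6 = 24 | 4·0+4·0+2·0+1·6+6·3 = 24
J: 4·7 = 28 | 4·0+4·0+2·8+1·6+6·1 = 28
B: 4·8 = 32 | 4·1+4·4+2·0+1·0+6·2 = 32
M: 4·4 = 16 | 4·1+4·0+2·0+1·0+6·2 = 16
gcd(4,4,4,2,1,6) = 1

Coefficients: [4, 4, 4, 2, 1, 6]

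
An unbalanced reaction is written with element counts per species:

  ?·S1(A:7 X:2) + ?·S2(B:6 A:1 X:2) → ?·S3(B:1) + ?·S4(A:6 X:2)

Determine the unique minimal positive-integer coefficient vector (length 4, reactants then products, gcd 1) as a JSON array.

Coefficients: [5, 1, 6, 6]

B: 5·0+1·6 = 6 | 6·1+6·0 = 6
A: 5·7+1·1 = 36 | 6·0+6·6 = 36
X: 5·2+1·2 = 12 | 6·0+6·2 = 12
gcd(5,1,6,6) = 1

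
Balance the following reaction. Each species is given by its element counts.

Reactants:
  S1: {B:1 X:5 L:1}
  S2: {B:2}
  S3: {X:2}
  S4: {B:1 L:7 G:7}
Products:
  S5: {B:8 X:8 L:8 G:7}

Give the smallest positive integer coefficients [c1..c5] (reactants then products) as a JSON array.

B: 2·1+6·2+3·0+2·1 = 16 | 2·8 = 16
X: 2·5+6·0+3·2+2·0 = 16 | 2·8 = 16
L: 2·1+6·0+3·0+2·7 = 16 | 2·8 = 16
G: 2·0+6·0+3·0+2·7 = 14 | 2·7 = 14
gcd(2,6,3,2,2) = 1

Coefficients: [2, 6, 3, 2, 2]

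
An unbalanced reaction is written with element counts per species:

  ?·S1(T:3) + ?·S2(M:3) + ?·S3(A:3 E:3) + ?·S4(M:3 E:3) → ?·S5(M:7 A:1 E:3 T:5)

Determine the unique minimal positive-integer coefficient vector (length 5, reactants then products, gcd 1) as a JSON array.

M: 5·0+5·3+1·0+2·3 = 21 | 3·7 = 21
A: 5·0+5·0+1·3+2·0 = 3 | 3·1 = 3
E: 5·0+5·0+1·3+2·3 = 9 | 3·3 = 9
T: 5·3+5·0+1·0+2·0 = 15 | 3·5 = 15
gcd(5,5,1,2,3) = 1

Coefficients: [5, 5, 1, 2, 3]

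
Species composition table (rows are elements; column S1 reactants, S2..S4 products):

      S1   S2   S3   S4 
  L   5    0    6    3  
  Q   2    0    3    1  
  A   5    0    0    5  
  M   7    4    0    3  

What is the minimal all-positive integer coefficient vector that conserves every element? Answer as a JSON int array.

Coefficients: [3, 3, 1, 3]

L: 3·5 = 15 | 3·0+1·6+3·3 = 15
Q: 3·2 = 6 | 3·0+1·3+3·1 = 6
A: 3·5 = 15 | 3·0+1·0+3·5 = 15
M: 3·7 = 21 | 3·4+1·0+3·3 = 21
gcd(3,3,1,3) = 1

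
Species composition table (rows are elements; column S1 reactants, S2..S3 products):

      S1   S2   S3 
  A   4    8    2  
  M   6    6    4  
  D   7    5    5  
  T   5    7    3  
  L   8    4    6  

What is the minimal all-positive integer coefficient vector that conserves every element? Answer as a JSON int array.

Coefficients: [5, 1, 6]

A: 5·4 = 20 | 1·8+6·2 = 20
M: 5·6 = 30 | 1·6+6·4 = 30
D: 5·7 = 35 | 1·5+6·5 = 35
T: 5·5 = 25 | 1·7+6·3 = 25
L: 5·8 = 40 | 1·4+6·6 = 40
gcd(5,1,6) = 1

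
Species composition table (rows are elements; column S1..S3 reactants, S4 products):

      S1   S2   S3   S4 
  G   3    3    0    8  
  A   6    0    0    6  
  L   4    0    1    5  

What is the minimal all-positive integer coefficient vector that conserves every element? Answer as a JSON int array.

G: 3·3+5·3+3·0 = 24 | 3·8 = 24
A: 3·6+5·0+3·0 = 18 | 3·6 = 18
L: 3·4+5·0+3·1 = 15 | 3·5 = 15
gcd(3,5,3,3) = 1

Coefficients: [3, 5, 3, 3]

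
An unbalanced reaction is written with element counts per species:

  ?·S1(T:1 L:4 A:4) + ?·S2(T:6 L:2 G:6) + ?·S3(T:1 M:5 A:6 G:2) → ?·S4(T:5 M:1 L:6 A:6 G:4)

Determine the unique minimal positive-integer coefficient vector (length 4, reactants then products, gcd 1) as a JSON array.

T: 6·1+3·6+1·1 = 25 | 5·5 = 25
M: 6·0+3·0+1·5 = 5 | 5·1 = 5
L: 6·4+3·2+1·0 = 30 | 5·6 = 30
A: 6·4+3·0+1·6 = 30 | 5·6 = 30
G: 6·0+3·6+1·2 = 20 | 5·4 = 20
gcd(6,3,1,5) = 1

Coefficients: [6, 3, 1, 5]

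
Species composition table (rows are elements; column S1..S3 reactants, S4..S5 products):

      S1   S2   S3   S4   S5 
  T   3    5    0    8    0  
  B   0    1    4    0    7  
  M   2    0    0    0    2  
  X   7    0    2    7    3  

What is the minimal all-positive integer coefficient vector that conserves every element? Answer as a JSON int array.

T: 2·3+2·5+3·0 = 16 | 2·8+2·0 = 16
B: 2·0+2·1+3·4 = 14 | 2·0+2·7 = 14
M: 2·2+2·0+3·0 = 4 | 2·0+2·2 = 4
X: 2·7+2·0+3·2 = 20 | 2·7+2·3 = 20
gcd(2,2,3,2,2) = 1

Coefficients: [2, 2, 3, 2, 2]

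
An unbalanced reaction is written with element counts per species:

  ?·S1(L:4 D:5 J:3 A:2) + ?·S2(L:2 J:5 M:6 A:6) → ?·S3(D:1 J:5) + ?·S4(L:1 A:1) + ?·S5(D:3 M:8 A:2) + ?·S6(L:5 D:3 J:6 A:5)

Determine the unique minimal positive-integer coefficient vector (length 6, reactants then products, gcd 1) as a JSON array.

L: 5·4+4·2 = 28 | 1·0+3·1+3·0+5·5 = 28
D: 5·5+4·0 = 25 | 1·1+3·0+3·3+5·3 = 25
J: 5·3+4·5 = 35 | 1·5+3·0+3·0+5·6 = 35
M: 5·0+4·6 = 24 | 1·0+3·0+3·8+5·0 = 24
A: 5·2+4·6 = 34 | 1·0+3·1+3·2+5·5 = 34
gcd(5,4,1,3,3,5) = 1

Coefficients: [5, 4, 1, 3, 3, 5]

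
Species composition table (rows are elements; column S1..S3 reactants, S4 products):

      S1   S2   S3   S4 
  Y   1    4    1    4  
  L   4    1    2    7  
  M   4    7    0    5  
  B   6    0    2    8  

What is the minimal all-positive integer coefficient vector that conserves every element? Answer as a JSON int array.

Y: 2·1+1·4+6·1 = 12 | 3·4 = 12
L: 2·4+1·1+6·2 = 21 | 3·7 = 21
M: 2·4+1·7+6·0 = 15 | 3·5 = 15
B: 2·6+1·0+6·2 = 24 | 3·8 = 24
gcd(2,1,6,3) = 1

Coefficients: [2, 1, 6, 3]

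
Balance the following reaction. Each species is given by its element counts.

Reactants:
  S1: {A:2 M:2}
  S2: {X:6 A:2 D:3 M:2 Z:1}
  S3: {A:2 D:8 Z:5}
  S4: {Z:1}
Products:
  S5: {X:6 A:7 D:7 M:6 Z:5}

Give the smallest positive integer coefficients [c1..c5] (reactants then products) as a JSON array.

Coefficients: [4, 2, 1, 3, 2]

X: 4·0+2·6+1·0+3·0 = 12 | 2·6 = 12
A: 4·2+2·2+1·2+3·0 = 14 | 2·7 = 14
D: 4·0+2·3+1·8+3·0 = 14 | 2·7 = 14
M: 4·2+2·2+1·0+3·0 = 12 | 2·6 = 12
Z: 4·0+2·1+1·5+3·1 = 10 | 2·5 = 10
gcd(4,2,1,3,2) = 1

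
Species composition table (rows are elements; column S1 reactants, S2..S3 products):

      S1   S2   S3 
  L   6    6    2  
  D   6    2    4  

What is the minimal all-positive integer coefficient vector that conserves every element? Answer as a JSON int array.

Coefficients: [5, 3, 6]

L: 5·6 = 30 | 3·6+6·2 = 30
D: 5·6 = 30 | 3·2+6·4 = 30
gcd(5,3,6) = 1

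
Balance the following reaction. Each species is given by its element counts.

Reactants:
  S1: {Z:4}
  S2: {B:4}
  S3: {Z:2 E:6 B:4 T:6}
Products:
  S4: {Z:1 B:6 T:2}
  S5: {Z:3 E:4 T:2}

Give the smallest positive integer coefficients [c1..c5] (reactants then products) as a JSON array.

Coefficients: [4, 5, 4, 6, 6]

Z: 4·4+5·0+4·2 = 24 | 6·1+6·3 = 24
E: 4·0+5·0+4·6 = 24 | 6·0+6·4 = 24
B: 4·0+5·4+4·4 = 36 | 6·6+6·0 = 36
T: 4·0+5·0+4·6 = 24 | 6·2+6·2 = 24
gcd(4,5,4,6,6) = 1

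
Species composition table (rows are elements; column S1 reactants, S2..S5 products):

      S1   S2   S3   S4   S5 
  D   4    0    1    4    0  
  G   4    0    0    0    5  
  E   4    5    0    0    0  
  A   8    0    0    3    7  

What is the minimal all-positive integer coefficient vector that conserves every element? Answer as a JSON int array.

Coefficients: [5, 4, 4, 4, 4]

D: 5·4 = 20 | 4·0+4·1+4·4+4·0 = 20
G: 5·4 = 20 | 4·0+4·0+4·0+4·5 = 20
E: 5·4 = 20 | 4·5+4·0+4·0+4·0 = 20
A: 5·8 = 40 | 4·0+4·0+4·3+4·7 = 40
gcd(5,4,4,4,4) = 1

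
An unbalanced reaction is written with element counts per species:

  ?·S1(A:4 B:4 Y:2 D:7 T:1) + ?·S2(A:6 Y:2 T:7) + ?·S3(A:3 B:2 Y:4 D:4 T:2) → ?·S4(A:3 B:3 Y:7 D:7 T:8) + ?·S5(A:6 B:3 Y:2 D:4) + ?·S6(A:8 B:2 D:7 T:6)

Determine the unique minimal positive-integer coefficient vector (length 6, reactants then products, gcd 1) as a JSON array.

A: 5·4+3·6+6·3 = 56 | 4·3+6·6+1·8 = 56
B: 5·4+3·0+6·2 = 32 | 4·3+6·3+1·2 = 32
Y: 5·2+3·2+6·4 = 40 | 4·7+6·2+1·0 = 40
D: 5·7+3·0+6·4 = 59 | 4·7+6·4+1·7 = 59
T: 5·1+3·7+6·2 = 38 | 4·8+6·0+1·6 = 38
gcd(5,3,6,4,6,1) = 1

Coefficients: [5, 3, 6, 4, 6, 1]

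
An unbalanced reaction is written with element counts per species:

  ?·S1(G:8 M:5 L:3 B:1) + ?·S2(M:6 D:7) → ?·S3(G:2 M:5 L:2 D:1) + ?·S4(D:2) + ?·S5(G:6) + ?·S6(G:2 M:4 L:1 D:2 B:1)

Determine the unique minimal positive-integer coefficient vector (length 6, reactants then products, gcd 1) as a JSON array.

G: 6·8+4·0 = 48 | 6·2+5·0+4·6+6·2 = 48
M: 6·5+4·6 = 54 | 6·5+5·0+4·0+6·4 = 54
L: 6·3+4·0 = 18 | 6·2+5·0+4·0+6·1 = 18
D: 6·0+4·7 = 28 | 6·1+5·2+4·0+6·2 = 28
B: 6·1+4·0 = 6 | 6·0+5·0+4·0+6·1 = 6
gcd(6,4,6,5,4,6) = 1

Coefficients: [6, 4, 6, 5, 4, 6]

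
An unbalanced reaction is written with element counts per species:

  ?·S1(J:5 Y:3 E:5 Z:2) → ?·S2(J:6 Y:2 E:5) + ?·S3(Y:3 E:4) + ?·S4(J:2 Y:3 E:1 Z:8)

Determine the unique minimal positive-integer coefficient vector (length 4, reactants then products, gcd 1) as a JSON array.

Coefficients: [4, 3, 1, 1]

J: 4·5 = 20 | 3·6+1·0+1·2 = 20
Y: 4·3 = 12 | 3·2+1·3+1·3 = 12
E: 4·5 = 20 | 3·5+1·4+1·1 = 20
Z: 4·2 = 8 | 3·0+1·0+1·8 = 8
gcd(4,3,1,1) = 1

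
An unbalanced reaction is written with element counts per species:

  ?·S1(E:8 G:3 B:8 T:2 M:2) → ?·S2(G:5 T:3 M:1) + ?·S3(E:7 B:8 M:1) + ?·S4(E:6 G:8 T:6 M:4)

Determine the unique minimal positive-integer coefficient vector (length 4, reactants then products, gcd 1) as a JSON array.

E: 6·8 = 48 | 2·0+6·7+1·6 = 48
G: 6·3 = 18 | 2·5+6·0+1·8 = 18
B: 6·8 = 48 | 2·0+6·8+1·0 = 48
T: 6·2 = 12 | 2·3+6·0+1·6 = 12
M: 6·2 = 12 | 2·1+6·1+1·4 = 12
gcd(6,2,6,1) = 1

Coefficients: [6, 2, 6, 1]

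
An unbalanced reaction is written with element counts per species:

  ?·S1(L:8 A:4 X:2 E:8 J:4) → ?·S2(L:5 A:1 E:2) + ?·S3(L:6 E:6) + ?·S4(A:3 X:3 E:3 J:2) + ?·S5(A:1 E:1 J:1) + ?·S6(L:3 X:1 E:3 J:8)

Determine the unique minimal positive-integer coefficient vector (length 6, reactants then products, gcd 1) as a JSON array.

Coefficients: [5, 5, 2, 3, 6, 1]

L: 5·8 = 40 | 5·5+2·6+3·0+6·0+1·3 = 40
A: 5·4 = 20 | 5·1+2·0+3·3+6·1+1·0 = 20
X: 5·2 = 10 | 5·0+2·0+3·3+6·0+1·1 = 10
E: 5·8 = 40 | 5·2+2·6+3·3+6·1+1·3 = 40
J: 5·4 = 20 | 5·0+2·0+3·2+6·1+1·8 = 20
gcd(5,5,2,3,6,1) = 1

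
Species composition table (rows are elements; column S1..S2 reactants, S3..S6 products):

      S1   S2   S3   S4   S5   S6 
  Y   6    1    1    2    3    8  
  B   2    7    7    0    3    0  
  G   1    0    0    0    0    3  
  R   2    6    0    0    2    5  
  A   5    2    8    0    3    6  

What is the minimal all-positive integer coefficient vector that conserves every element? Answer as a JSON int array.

Coefficients: [6, 1, 1, 4, 4, 2]

Y: 6·6+1·1 = 37 | 1·1+4·2+4·3+2·8 = 37
B: 6·2+1·7 = 19 | 1·7+4·0+4·3+2·0 = 19
G: 6·1+1·0 = 6 | 1·0+4·0+4·0+2·3 = 6
R: 6·2+1·6 = 18 | 1·0+4·0+4·2+2·5 = 18
A: 6·5+1·2 = 32 | 1·8+4·0+4·3+2·6 = 32
gcd(6,1,1,4,4,2) = 1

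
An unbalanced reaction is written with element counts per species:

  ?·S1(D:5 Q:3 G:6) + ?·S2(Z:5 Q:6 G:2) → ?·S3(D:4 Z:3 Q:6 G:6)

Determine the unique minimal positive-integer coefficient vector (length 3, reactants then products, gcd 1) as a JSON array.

D: 4·5+3·0 = 20 | 5·4 = 20
Z: 4·0+3·5 = 15 | 5·3 = 15
Q: 4·3+3·6 = 30 | 5·6 = 30
G: 4·6+3·2 = 30 | 5·6 = 30
gcd(4,3,5) = 1

Coefficients: [4, 3, 5]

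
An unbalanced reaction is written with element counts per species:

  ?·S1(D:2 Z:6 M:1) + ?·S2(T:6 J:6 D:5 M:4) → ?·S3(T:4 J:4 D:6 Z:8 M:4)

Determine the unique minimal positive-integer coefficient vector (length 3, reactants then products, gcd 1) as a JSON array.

T: 4·0+2·6 = 12 | 3·4 = 12
J: 4·0+2·6 = 12 | 3·4 = 12
D: 4·2+2·5 = 18 | 3·6 = 18
Z: 4·6+2·0 = 24 | 3·8 = 24
M: 4·1+2·4 = 12 | 3·4 = 12
gcd(4,2,3) = 1

Coefficients: [4, 2, 3]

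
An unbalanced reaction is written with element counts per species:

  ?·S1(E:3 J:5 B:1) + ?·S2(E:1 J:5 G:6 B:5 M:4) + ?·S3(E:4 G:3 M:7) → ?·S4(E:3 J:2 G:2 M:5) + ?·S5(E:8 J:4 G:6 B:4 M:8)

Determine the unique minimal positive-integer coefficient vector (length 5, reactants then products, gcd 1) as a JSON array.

Coefficients: [3, 1, 6, 6, 2]

E: 3·3+1·1+6·4 = 34 | 6·3+2·8 = 34
J: 3·5+1·5+6·0 = 20 | 6·2+2·4 = 20
G: 3·0+1·6+6·3 = 24 | 6·2+2·6 = 24
B: 3·1+1·5+6·0 = 8 | 6·0+2·4 = 8
M: 3·0+1·4+6·7 = 46 | 6·5+2·8 = 46
gcd(3,1,6,6,2) = 1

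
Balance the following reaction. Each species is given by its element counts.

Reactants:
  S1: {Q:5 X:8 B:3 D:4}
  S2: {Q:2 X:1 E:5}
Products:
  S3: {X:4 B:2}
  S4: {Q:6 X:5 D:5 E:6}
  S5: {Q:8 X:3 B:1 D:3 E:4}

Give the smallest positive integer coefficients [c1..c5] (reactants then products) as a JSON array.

Q: 4·5+4·2 = 28 | 5·0+2·6+2·8 = 28
X: 4·8+4·1 = 36 | 5·4+2·5+2·3 = 36
B: 4·3+4·0 = 12 | 5·2+2·0+2·1 = 12
D: 4·4+4·0 = 16 | 5·0+2·5+2·3 = 16
E: 4·0+4·5 = 20 | 5·0+2·6+2·4 = 20
gcd(4,4,5,2,2) = 1

Coefficients: [4, 4, 5, 2, 2]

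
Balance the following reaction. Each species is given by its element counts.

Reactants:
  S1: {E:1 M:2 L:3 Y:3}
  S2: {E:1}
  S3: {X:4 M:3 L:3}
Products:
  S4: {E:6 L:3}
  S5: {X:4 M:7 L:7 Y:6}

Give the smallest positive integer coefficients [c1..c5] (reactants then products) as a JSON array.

Coefficients: [6, 6, 3, 2, 3]

E: 6·1+6·1+3·0 = 12 | 2·6+3·0 = 12
X: 6·0+6·0+3·4 = 12 | 2·0+3·4 = 12
M: 6·2+6·0+3·3 = 21 | 2·0+3·7 = 21
L: 6·3+6·0+3·3 = 27 | 2·3+3·7 = 27
Y: 6·3+6·0+3·0 = 18 | 2·0+3·6 = 18
gcd(6,6,3,2,3) = 1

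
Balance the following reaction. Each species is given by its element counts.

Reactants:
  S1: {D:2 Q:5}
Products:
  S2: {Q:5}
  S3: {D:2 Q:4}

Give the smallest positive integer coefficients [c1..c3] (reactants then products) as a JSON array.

D: 5·2 = 10 | 1·0+5·2 = 10
Q: 5·5 = 25 | 1·5+5·4 = 25
gcd(5,1,5) = 1

Coefficients: [5, 1, 5]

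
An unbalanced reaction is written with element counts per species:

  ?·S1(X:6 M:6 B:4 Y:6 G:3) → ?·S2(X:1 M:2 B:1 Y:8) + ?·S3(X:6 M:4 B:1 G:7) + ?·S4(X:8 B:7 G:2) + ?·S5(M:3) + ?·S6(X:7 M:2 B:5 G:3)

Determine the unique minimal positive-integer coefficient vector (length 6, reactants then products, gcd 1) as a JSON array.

Coefficients: [4, 3, 1, 1, 4, 1]

X: 4·6 = 24 | 3·1+1·6+1·8+4·0+1·7 = 24
M: 4·6 = 24 | 3·2+1·4+1·0+4·3+1·2 = 24
B: 4·4 = 16 | 3·1+1·1+1·7+4·0+1·5 = 16
Y: 4·6 = 24 | 3·8+1·0+1·0+4·0+1·0 = 24
G: 4·3 = 12 | 3·0+1·7+1·2+4·0+1·3 = 12
gcd(4,3,1,1,4,1) = 1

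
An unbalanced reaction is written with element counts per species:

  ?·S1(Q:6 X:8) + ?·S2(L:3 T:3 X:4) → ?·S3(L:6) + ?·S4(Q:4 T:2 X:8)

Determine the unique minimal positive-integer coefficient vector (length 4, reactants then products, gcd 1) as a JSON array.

Coefficients: [2, 2, 1, 3]

Q: 2·6+2·0 = 12 | 1·0+3·4 = 12
L: 2·0+2·3 = 6 | 1·6+3·0 = 6
T: 2·0+2·3 = 6 | 1·0+3·2 = 6
X: 2·8+2·4 = 24 | 1·0+3·8 = 24
gcd(2,2,1,3) = 1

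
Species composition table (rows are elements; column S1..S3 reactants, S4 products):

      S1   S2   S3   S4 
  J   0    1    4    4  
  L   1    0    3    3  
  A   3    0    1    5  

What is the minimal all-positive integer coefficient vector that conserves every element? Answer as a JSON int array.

Coefficients: [3, 4, 1, 2]

J: 3·0+4·1+1·4 = 8 | 2·4 = 8
L: 3·1+4·0+1·3 = 6 | 2·3 = 6
A: 3·3+4·0+1·1 = 10 | 2·5 = 10
gcd(3,4,1,2) = 1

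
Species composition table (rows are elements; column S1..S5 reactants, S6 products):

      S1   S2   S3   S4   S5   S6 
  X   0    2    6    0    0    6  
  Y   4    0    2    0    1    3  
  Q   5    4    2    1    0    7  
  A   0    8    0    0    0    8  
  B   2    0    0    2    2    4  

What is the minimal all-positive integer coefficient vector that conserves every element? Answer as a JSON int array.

Coefficients: [1, 6, 4, 5, 6, 6]

X: 1·0+6·2+4·6+5·0+6·0 = 36 | 6·6 = 36
Y: 1·4+6·0+4·2+5·0+6·1 = 18 | 6·3 = 18
Q: 1·5+6·4+4·2+5·1+6·0 = 42 | 6·7 = 42
A: 1·0+6·8+4·0+5·0+6·0 = 48 | 6·8 = 48
B: 1·2+6·0+4·0+5·2+6·2 = 24 | 6·4 = 24
gcd(1,6,4,5,6,6) = 1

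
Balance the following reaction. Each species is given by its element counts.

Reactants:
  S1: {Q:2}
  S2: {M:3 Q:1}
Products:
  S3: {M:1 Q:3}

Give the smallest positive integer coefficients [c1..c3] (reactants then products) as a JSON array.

M: 4·0+1·3 = 3 | 3·1 = 3
Q: 4·2+1·1 = 9 | 3·3 = 9
gcd(4,1,3) = 1

Coefficients: [4, 1, 3]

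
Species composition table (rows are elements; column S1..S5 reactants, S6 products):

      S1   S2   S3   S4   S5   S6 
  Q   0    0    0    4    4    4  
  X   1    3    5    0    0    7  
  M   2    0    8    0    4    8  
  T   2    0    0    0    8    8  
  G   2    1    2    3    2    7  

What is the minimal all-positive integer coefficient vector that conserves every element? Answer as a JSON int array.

Coefficients: [4, 4, 1, 1, 2, 3]

Q: 4·0+4·0+1·0+1·4+2·4 = 12 | 3·4 = 12
X: 4·1+4·3+1·5+1·0+2·0 = 21 | 3·7 = 21
M: 4·2+4·0+1·8+1·0+2·4 = 24 | 3·8 = 24
T: 4·2+4·0+1·0+1·0+2·8 = 24 | 3·8 = 24
G: 4·2+4·1+1·2+1·3+2·2 = 21 | 3·7 = 21
gcd(4,4,1,1,2,3) = 1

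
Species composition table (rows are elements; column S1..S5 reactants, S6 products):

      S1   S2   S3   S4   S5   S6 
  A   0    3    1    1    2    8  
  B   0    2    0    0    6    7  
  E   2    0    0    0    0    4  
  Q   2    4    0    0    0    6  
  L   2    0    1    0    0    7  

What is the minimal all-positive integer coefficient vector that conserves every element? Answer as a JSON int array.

A: 4·0+1·3+6·1+3·1+2·2 = 16 | 2·8 = 16
B: 4·0+1·2+6·0+3·0+2·6 = 14 | 2·7 = 14
E: 4·2+1·0+6·0+3·0+2·0 = 8 | 2·4 = 8
Q: 4·2+1·4+6·0+3·0+2·0 = 12 | 2·6 = 12
L: 4·2+1·0+6·1+3·0+2·0 = 14 | 2·7 = 14
gcd(4,1,6,3,2,2) = 1

Coefficients: [4, 1, 6, 3, 2, 2]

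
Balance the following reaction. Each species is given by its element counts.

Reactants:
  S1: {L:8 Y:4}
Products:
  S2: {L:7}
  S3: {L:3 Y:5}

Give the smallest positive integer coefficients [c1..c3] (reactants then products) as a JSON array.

L: 5·8 = 40 | 4·7+4·3 = 40
Y: 5·4 = 20 | 4·0+4·5 = 20
gcd(5,4,4) = 1

Coefficients: [5, 4, 4]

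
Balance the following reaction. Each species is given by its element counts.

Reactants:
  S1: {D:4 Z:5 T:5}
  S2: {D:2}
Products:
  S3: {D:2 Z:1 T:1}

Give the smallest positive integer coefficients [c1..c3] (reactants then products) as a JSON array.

Coefficients: [1, 3, 5]

D: 1·4+3·2 = 10 | 5·2 = 10
Z: 1·5+3·0 = 5 | 5·1 = 5
T: 1·5+3·0 = 5 | 5·1 = 5
gcd(1,3,5) = 1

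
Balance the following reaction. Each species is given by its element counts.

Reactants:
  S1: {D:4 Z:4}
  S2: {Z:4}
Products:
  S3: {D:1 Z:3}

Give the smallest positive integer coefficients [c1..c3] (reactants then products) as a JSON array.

D: 1·4+2·0 = 4 | 4·1 = 4
Z: 1·4+2·4 = 12 | 4·3 = 12
gcd(1,2,4) = 1

Coefficients: [1, 2, 4]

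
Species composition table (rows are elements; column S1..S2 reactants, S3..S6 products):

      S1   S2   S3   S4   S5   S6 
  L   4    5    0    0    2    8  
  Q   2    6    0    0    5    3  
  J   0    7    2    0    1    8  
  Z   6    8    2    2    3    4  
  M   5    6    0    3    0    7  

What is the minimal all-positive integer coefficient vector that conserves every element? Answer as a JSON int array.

Coefficients: [1, 4, 4, 5, 4, 2]

L: 1·4+4·5 = 24 | 4·0+5·0+4·2+2·8 = 24
Q: 1·2+4·6 = 26 | 4·0+5·0+4·5+2·3 = 26
J: 1·0+4·7 = 28 | 4·2+5·0+4·1+2·8 = 28
Z: 1·6+4·8 = 38 | 4·2+5·2+4·3+2·4 = 38
M: 1·5+4·6 = 29 | 4·0+5·3+4·0+2·7 = 29
gcd(1,4,4,5,4,2) = 1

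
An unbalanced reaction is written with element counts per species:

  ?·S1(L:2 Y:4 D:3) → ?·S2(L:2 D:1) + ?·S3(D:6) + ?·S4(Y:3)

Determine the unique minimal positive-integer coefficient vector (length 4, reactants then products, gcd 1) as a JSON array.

L: 3·2 = 6 | 3·2+1·0+4·0 = 6
Y: 3·4 = 12 | 3·0+1·0+4·3 = 12
D: 3·3 = 9 | 3·1+1·6+4·0 = 9
gcd(3,3,1,4) = 1

Coefficients: [3, 3, 1, 4]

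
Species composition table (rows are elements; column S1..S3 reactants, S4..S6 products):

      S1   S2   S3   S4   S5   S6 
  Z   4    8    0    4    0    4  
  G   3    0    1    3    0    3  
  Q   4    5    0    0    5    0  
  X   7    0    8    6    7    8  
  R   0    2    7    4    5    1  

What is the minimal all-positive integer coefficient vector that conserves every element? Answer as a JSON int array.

Z: 5·4+1·8+6·0 = 28 | 4·4+5·0+3·4 = 28
G: 5·3+1·0+6·1 = 21 | 4·3+5·0+3·3 = 21
Q: 5·4+1·5+6·0 = 25 | 4·0+5·5+3·0 = 25
X: 5·7+1·0+6·8 = 83 | 4·6+5·7+3·8 = 83
R: 5·0+1·2+6·7 = 44 | 4·4+5·5+3·1 = 44
gcd(5,1,6,4,5,3) = 1

Coefficients: [5, 1, 6, 4, 5, 3]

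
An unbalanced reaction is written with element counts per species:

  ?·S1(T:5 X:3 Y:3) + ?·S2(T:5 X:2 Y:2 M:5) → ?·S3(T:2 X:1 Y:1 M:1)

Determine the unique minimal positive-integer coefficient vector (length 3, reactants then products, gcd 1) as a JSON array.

Coefficients: [1, 1, 5]

T: 1·5+1·5 = 10 | 5·2 = 10
X: 1·3+1·2 = 5 | 5·1 = 5
Y: 1·3+1·2 = 5 | 5·1 = 5
M: 1·0+1·5 = 5 | 5·1 = 5
gcd(1,1,5) = 1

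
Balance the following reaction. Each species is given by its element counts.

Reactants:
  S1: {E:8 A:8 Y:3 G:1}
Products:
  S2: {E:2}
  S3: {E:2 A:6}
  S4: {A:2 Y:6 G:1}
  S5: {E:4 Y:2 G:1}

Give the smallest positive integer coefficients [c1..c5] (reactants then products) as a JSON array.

E: 4·8 = 32 | 5·2+5·2+1·0+3·4 = 32
A: 4·8 = 32 | 5·0+5·6+1·2+3·0 = 32
Y: 4·3 = 12 | 5·0+5·0+1·6+3·2 = 12
G: 4·1 = 4 | 5·0+5·0+1·1+3·1 = 4
gcd(4,5,5,1,3) = 1

Coefficients: [4, 5, 5, 1, 3]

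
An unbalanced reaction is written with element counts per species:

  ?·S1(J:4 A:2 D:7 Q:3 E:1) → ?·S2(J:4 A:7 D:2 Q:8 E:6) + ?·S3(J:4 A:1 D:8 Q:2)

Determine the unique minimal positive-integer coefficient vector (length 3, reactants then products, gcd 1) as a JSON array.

J: 6·4 = 24 | 1·4+5·4 = 24
A: 6·2 = 12 | 1·7+5·1 = 12
D: 6·7 = 42 | 1·2+5·8 = 42
Q: 6·3 = 18 | 1·8+5·2 = 18
E: 6·1 = 6 | 1·6+5·0 = 6
gcd(6,1,5) = 1

Coefficients: [6, 1, 5]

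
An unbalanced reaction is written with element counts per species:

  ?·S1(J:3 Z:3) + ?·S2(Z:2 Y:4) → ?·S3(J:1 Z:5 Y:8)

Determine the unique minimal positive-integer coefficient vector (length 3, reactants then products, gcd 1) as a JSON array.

Coefficients: [1, 6, 3]

J: 1·3+6·0 = 3 | 3·1 = 3
Z: 1·3+6·2 = 15 | 3·5 = 15
Y: 1·0+6·4 = 24 | 3·8 = 24
gcd(1,6,3) = 1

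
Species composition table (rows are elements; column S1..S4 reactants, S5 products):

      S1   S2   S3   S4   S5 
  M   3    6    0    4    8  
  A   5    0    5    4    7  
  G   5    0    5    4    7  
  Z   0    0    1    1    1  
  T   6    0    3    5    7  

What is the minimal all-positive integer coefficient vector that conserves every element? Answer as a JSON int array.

Coefficients: [2, 3, 2, 2, 4]

M: 2·3+3·6+2·0+2·4 = 32 | 4·8 = 32
A: 2·5+3·0+2·5+2·4 = 28 | 4·7 = 28
G: 2·5+3·0+2·5+2·4 = 28 | 4·7 = 28
Z: 2·0+3·0+2·1+2·1 = 4 | 4·1 = 4
T: 2·6+3·0+2·3+2·5 = 28 | 4·7 = 28
gcd(2,3,2,2,4) = 1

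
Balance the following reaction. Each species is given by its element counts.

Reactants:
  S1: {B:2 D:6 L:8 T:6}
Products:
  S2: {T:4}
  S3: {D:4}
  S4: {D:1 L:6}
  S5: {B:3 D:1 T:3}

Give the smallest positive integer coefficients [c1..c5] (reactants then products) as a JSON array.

B: 3·2 = 6 | 3·0+3·0+4·0+2·3 = 6
D: 3·6 = 18 | 3·0+3·4+4·1+2·1 = 18
L: 3·8 = 24 | 3·0+3·0+4·6+2·0 = 24
T: 3·6 = 18 | 3·4+3·0+4·0+2·3 = 18
gcd(3,3,3,4,2) = 1

Coefficients: [3, 3, 3, 4, 2]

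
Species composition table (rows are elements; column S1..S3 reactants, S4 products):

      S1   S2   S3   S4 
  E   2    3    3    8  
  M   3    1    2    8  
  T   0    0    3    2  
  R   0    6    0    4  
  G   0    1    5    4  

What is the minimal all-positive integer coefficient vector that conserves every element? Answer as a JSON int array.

E: 6·2+2·3+2·3 = 24 | 3·8 = 24
M: 6·3+2·1+2·2 = 24 | 3·8 = 24
T: 6·0+2·0+2·3 = 6 | 3·2 = 6
R: 6·0+2·6+2·0 = 12 | 3·4 = 12
G: 6·0+2·1+2·5 = 12 | 3·4 = 12
gcd(6,2,2,3) = 1

Coefficients: [6, 2, 2, 3]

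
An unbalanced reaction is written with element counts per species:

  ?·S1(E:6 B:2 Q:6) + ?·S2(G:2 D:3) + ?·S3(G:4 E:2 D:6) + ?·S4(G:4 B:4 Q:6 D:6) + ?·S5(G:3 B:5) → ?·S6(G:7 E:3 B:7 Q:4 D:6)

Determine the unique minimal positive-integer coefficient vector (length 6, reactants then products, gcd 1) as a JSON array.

Coefficients: [2, 2, 3, 2, 6, 6]

G: 2·0+2·2+3·4+2·4+6·3 = 42 | 6·7 = 42
E: 2·6+2·0+3·2+2·0+6·0 = 18 | 6·3 = 18
B: 2·2+2·0+3·0+2·4+6·5 = 42 | 6·7 = 42
Q: 2·6+2·0+3·0+2·6+6·0 = 24 | 6·4 = 24
D: 2·0+2·3+3·6+2·6+6·0 = 36 | 6·6 = 36
gcd(2,2,3,2,6,6) = 1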